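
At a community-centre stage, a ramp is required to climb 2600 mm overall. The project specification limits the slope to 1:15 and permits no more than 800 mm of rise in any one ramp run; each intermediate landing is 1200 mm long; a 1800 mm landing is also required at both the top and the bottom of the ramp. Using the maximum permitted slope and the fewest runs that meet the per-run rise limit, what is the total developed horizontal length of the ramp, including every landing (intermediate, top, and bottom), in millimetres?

46200 mm

2600 / 800 = 3.25, so 4 ramp runs are needed. That means 3 intermediate landings.
Ramp run (horizontal) at 1:15: 2600 × 15 = 39000 mm.
Intermediate landings: 3 × 1200 = 3600 mm.
Top and bottom landings: 2 × 1800 = 3600 mm.
Total = 39000 + 3600 + 3600 = 46200 mm.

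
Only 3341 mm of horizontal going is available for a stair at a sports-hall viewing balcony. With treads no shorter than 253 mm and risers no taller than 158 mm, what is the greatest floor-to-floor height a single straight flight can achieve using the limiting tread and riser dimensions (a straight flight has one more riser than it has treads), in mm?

2212 mm

Treads that fit: ⌊3341 / 253⌋ = 13.
Risers = treads + 1 = 14.
Maximum height = 14 × 158 = 2212 mm.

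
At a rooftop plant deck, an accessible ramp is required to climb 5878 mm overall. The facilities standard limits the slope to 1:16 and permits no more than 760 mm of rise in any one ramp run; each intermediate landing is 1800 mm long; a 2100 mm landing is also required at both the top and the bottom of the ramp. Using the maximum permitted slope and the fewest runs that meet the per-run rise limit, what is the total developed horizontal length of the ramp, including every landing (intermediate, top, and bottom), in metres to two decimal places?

110.85 m

5878 / 760 = 7.73, so 8 ramp runs are needed. That means 7 intermediate landings.
Ramp run (horizontal) at 1:16: 5878 × 16 = 94048 mm.
7 intermediate landings contribute 7 × 1800 = 12600 mm.
Top and bottom landings: 2 × 2100 = 4200 mm.
Total = 94048 + 12600 + 4200 = 110848 mm.
= 110.85 m.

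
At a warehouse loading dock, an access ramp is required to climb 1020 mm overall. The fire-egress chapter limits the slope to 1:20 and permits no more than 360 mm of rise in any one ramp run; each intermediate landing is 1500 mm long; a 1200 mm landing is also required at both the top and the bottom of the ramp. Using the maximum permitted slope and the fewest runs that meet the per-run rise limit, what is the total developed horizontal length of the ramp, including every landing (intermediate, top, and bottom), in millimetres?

1020 / 360 = 2.833 → round up to 3 ramp runs. That means 2 intermediate landings.
Ramp run (horizontal) at 1:20: 1020 × 20 = 20400 mm.
Intermediate landings: 2 × 1500 = 3000 mm.
Top and bottom landings: 2 × 1200 = 2400 mm.
Total = 20400 + 3000 + 2400 = 25800 mm.

25800 mm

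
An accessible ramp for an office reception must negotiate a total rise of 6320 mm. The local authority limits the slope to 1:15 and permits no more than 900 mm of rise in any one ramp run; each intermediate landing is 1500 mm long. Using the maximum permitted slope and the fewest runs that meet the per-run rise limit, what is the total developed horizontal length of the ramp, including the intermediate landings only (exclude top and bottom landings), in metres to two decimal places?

At most 900 each: 6320/900 = 7.02, giving 8 ramp runs. That means 7 intermediate landings.
Ramp run (horizontal) at 1:15: 6320 × 15 = 94800 mm.
7 intermediate landings contribute 7 × 1500 = 10500 mm.
Total developed length = 94800 + 10500 = 105300 mm.
= 105.30 m.

105.30 m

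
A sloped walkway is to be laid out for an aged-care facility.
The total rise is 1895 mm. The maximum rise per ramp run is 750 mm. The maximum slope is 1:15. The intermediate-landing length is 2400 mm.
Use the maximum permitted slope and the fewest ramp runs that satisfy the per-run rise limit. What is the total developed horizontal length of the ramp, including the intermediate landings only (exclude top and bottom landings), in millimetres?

33225 mm

1895 / 750 = 2.527 → round up to 3 ramp runs. That means 2 intermediate landings.
Horizontal run for 1895 mm of rise at 1:15 is 1895 × 15 = 28425 mm.
2 intermediate landings contribute 2 × 2400 = 4800 mm.
Developed length = 28425 + 4800 = 33225 mm.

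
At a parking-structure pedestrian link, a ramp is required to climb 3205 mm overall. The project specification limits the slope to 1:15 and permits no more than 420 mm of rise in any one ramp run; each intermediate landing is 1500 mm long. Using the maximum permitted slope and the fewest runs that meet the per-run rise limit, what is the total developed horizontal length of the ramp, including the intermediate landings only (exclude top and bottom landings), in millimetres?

At most 420 each: 3205/420 = 7.63, giving 8 ramp runs. That means 7 intermediate landings.
Horizontal run for 3205 mm of rise at 1:15 is 3205 × 15 = 48075 mm.
Intermediate landings: 7 × 1500 = 10500 mm.
Total developed length = 48075 + 10500 = 58575 mm.

58575 mm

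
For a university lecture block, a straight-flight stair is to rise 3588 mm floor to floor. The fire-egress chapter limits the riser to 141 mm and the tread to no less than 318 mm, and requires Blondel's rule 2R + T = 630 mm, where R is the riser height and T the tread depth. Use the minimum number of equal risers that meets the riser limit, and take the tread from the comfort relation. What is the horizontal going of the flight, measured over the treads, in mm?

⌈3588/141⌉ = 26 risers.
R = 3588 ÷ 26 = 138 mm.
Tread T = 630 − 2 × 138 = 354 mm (≥ 318 mm).
Going = (26 − 1) × 354 = 8850 mm.

8850 mm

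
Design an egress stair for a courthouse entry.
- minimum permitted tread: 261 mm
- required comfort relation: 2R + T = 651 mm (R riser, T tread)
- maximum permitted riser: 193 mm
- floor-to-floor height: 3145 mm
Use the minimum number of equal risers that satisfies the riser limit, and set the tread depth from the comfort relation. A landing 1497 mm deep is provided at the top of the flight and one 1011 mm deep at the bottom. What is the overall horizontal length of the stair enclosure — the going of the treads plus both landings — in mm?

7004 mm

At most 193 each: 3145/193 = 16.30, giving 17 risers.
Riser R = 3145 / 17 = 185 mm, within the 193 mm limit.
Tread T = 651 − 2 × 185 = 281 mm (≥ 261 mm).
Going = (17 − 1) × 281 = 4496 mm.
Enclosure = 4496 + 1497 + 1011 = 7004 mm.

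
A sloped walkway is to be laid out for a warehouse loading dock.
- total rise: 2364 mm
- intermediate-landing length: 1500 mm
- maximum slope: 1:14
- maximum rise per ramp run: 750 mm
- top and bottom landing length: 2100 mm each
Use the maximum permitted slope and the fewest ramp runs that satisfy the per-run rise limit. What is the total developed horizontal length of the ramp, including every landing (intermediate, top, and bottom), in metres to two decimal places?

2364 / 750 = 3.15, so 4 ramp runs are needed. That means 3 intermediate landings.
Horizontal run for 2364 mm of rise at 1:14 is 2364 × 14 = 33096 mm.
Intermediate landings: 3 × 1500 = 4500 mm.
Top and bottom landings: 2 × 2100 = 4200 mm.
Total = 33096 + 4500 + 4200 = 41796 mm.
= 41.80 m.

41.80 m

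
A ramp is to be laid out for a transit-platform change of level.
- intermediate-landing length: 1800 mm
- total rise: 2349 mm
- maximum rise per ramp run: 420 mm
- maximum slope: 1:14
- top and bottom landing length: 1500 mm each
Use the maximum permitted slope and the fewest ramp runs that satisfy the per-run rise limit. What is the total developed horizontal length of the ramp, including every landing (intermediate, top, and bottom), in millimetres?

⌈2349/420⌉ = 6 ramp runs. That means 5 intermediate landings.
Horizontal run for 2349 mm of rise at 1:14 is 2349 × 14 = 32886 mm.
5 intermediate landings contribute 5 × 1800 = 9000 mm.
Top and bottom landings: 2 × 1500 = 3000 mm.
Total = 32886 + 9000 + 3000 = 44886 mm.

44886 mm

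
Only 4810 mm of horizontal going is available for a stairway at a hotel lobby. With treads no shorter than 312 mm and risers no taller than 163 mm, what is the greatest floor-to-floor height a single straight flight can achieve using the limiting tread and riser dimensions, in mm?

2608 mm

Treads that fit: ⌊4810 / 312⌋ = 15.
Risers = treads + 1 = 16.
Maximum height = 16 × 163 = 2608 mm.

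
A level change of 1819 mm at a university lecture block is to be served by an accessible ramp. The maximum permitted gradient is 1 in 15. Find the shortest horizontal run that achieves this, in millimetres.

Run = rise × 15 = 1819 × 15 = 27285 mm.

27285 mm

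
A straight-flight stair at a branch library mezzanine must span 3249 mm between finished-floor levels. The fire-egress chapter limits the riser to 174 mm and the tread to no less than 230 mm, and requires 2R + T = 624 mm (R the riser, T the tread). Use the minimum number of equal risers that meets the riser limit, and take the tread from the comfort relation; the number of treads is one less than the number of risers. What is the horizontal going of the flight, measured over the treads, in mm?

At most 174 each: 3249/174 = 18.67, giving 19 risers.
R = 3249 ÷ 19 = 171 mm.
Tread T = 624 − 2 × 171 = 282 mm (≥ 230 mm).
19 risers give 18 treads; going = 18 × 282 = 5076 mm.

5076 mm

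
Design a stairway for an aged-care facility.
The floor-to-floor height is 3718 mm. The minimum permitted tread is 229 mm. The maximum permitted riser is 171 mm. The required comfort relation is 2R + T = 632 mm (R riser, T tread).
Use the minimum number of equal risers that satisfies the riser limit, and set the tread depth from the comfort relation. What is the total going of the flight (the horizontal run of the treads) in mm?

6174 mm

3718 / 171 = 21.74, so 22 risers are needed.
R = 3718 ÷ 22 = 169 mm.
From 2R + T = 632: T = 632 − 338 = 294 mm.
Treads = 22 − 1 = 21; going = 21 × 294 = 6174 mm.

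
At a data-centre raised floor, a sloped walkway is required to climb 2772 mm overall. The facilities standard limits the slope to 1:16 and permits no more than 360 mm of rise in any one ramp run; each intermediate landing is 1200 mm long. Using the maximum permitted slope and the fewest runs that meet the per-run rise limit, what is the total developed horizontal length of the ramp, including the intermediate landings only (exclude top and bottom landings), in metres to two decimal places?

2772 / 360 = 7.70, so 8 ramp runs are needed. That means 7 intermediate landings.
Horizontal run for 2772 mm of rise at 1:16 is 2772 × 16 = 44352 mm.
Intermediate landings: 7 × 1200 = 8400 mm.
Total developed length = 44352 + 8400 = 52752 mm.
= 52.75 m.

52.75 m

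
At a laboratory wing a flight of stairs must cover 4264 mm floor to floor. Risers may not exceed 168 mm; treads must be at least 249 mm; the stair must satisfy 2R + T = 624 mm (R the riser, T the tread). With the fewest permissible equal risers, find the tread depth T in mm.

⌈4264/168⌉ = 26 risers.
Riser R = 4264 / 26 = 164 mm, within the 168 mm limit.
From 2R + T = 624: T = 624 − 328 = 296 mm.

296 mm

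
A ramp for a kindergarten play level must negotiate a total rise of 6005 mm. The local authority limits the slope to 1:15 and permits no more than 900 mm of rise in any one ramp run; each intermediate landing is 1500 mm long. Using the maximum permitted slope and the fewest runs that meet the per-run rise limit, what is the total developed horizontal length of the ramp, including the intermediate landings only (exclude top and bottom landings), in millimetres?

99075 mm

6005 / 900 = 6.67, so 7 ramp runs are needed. That means 6 intermediate landings.
Ramp run (horizontal) at 1:15: 6005 × 15 = 90075 mm.
6 intermediate landings contribute 6 × 1500 = 9000 mm.
Developed length = 90075 + 9000 = 99075 mm.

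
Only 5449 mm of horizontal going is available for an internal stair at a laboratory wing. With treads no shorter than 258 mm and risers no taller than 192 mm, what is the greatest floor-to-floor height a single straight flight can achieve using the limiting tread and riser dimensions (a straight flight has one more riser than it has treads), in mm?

4224 mm

5449 / 258 = 21.12, so 21 treads fit.
Risers = treads + 1 = 22.
Maximum height = 22 × 192 = 4224 mm.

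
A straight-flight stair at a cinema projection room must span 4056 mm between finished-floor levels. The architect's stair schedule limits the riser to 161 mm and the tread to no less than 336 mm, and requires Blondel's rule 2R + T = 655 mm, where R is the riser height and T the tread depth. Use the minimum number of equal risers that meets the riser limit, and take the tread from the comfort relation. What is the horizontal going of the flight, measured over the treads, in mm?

At most 161 each: 4056/161 = 25.19, giving 26 risers.
Each riser is 4056/26 = 156 mm (≤ 161 mm).
T = 655 − 2·156 = 343 mm, which satisfies the 336 mm minimum.
Treads = 26 − 1 = 25; going = 25 × 343 = 8575 mm.

8575 mm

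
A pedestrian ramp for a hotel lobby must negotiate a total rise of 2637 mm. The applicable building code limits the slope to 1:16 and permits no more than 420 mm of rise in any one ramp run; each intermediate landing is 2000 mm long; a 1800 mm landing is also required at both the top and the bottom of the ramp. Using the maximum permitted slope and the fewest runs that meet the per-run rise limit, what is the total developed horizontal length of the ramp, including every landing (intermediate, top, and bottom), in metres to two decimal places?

⌈2637/420⌉ = 7 ramp runs. That means 6 intermediate landings.
Ramp run (horizontal) at 1:16: 2637 × 16 = 42192 mm.
6 intermediate landings contribute 6 × 2000 = 12000 mm.
Top and bottom landings: 2 × 1800 = 3600 mm.
Total = 42192 + 12000 + 3600 = 57792 mm.
= 57.79 m.

57.79 m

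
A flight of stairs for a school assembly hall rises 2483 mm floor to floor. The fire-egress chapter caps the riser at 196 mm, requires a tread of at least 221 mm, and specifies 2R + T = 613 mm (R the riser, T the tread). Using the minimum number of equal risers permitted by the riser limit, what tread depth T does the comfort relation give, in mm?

231 mm

2483 / 196 = 12.67, so 13 risers are needed.
R = 2483 ÷ 13 = 191 mm.
Tread T = 613 − 2 × 191 = 231 mm (≥ 221 mm).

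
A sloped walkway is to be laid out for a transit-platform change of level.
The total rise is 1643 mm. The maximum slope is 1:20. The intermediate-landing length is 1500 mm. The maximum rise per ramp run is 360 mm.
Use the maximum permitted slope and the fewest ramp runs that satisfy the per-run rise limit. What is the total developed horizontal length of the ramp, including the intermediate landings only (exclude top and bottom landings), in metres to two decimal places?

1643 / 360 = 4.56, so 5 ramp runs are needed. That means 4 intermediate landings.
Ramp run (horizontal) at 1:20: 1643 × 20 = 32860 mm.
Intermediate landings: 4 × 1500 = 6000 mm.
Total developed length = 32860 + 6000 = 38860 mm.
= 38.86 m.

38.86 m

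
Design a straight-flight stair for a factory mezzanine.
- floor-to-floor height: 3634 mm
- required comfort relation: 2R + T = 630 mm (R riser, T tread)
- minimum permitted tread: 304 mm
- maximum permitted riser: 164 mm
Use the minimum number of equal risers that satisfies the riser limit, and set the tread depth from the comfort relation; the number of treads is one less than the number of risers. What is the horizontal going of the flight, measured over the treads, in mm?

3634 / 164 = 22.16, so 23 risers are needed.
Each riser is 3634/23 = 158 mm (≤ 164 mm).
Tread T = 630 − 2 × 158 = 314 mm (≥ 304 mm).
Treads = 23 − 1 = 22; going = 22 × 314 = 6908 mm.

6908 mm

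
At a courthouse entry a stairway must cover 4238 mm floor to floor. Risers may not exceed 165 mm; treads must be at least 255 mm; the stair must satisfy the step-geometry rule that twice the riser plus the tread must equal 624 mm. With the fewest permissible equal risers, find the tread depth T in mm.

At most 165 each: 4238/165 = 25.68, giving 26 risers.
Each riser is 4238/26 = 163 mm (≤ 165 mm).
Tread T = 624 − 2 × 163 = 298 mm (≥ 255 mm).

298 mm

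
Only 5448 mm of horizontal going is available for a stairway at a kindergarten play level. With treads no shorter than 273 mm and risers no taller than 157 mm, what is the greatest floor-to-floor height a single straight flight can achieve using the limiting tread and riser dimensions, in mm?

5448 / 273 = 19.96, so 19 treads fit.
Risers = treads + 1 = 20.
Maximum height = 20 × 157 = 3140 mm.

3140 mm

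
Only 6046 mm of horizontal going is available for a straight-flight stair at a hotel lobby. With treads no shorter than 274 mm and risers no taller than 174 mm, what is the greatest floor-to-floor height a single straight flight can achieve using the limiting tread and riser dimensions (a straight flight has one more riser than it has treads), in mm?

4002 mm

Treads that fit: ⌊6046 / 274⌋ = 22.
Risers = treads + 1 = 23.
Maximum height = 23 × 174 = 4002 mm.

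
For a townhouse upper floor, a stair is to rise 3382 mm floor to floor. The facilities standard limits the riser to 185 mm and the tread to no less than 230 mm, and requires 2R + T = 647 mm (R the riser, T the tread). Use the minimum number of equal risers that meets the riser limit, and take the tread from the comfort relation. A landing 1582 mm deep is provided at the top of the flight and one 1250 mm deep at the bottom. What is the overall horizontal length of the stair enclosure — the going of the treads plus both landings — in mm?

⌈3382/185⌉ = 19 risers.
Riser R = 3382 / 19 = 178 mm, within the 185 mm limit.
T = 647 − 2·178 = 291 mm, which satisfies the 230 mm minimum.
19 risers give 18 treads; going = 18 × 291 = 5238 mm.
Enclosure = 5238 + 1582 + 1250 = 8070 mm.

8070 mm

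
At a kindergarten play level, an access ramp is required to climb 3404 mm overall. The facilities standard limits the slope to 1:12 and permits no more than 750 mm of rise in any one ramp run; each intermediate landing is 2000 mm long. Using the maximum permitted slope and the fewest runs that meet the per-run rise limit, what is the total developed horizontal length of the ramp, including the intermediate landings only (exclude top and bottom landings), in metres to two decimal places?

At most 750 each: 3404/750 = 4.54, giving 5 ramp runs. That means 4 intermediate landings.
Horizontal run for 3404 mm of rise at 1:12 is 3404 × 12 = 40848 mm.
4 intermediate landings contribute 4 × 2000 = 8000 mm.
Developed length = 40848 + 8000 = 48848 mm.
= 48.85 m.

48.85 m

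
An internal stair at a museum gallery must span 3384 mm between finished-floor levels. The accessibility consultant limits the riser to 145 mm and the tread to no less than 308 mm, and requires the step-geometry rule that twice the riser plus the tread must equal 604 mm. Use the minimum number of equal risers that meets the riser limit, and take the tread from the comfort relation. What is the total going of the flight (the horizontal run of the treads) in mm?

7406 mm

3384 / 145 = 23.338 → round up to 24 risers.
Riser R = 3384 / 24 = 141 mm, within the 145 mm limit.
From 2R + T = 604: T = 604 − 282 = 322 mm.
Going = (24 − 1) × 322 = 7406 mm.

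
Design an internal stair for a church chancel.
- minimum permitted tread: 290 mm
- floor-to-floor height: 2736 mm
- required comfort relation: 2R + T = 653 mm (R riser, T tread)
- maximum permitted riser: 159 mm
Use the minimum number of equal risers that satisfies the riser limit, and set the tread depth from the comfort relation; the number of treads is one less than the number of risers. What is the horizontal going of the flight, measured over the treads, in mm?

5933 mm

2736 / 159 = 17.21, so 18 risers are needed.
Each riser is 2736/18 = 152 mm (≤ 159 mm).
T = 653 − 2·152 = 349 mm, which satisfies the 290 mm minimum.
Going = (18 − 1) × 349 = 5933 mm.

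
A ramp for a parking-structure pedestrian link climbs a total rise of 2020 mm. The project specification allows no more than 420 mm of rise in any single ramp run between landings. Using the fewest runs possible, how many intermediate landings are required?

2020 / 420 = 4.81, so 5 ramp runs are needed.
5 runs are separated by 4 intermediate landings.

4 intermediate landings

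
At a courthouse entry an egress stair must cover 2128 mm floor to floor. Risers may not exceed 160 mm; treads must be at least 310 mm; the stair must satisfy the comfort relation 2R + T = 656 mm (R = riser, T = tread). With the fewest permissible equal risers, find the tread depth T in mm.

352 mm

At most 160 each: 2128/160 = 13.30, giving 14 risers.
Riser R = 2128 / 14 = 152 mm, within the 160 mm limit.
T = 656 − 2·152 = 352 mm, which satisfies the 310 mm minimum.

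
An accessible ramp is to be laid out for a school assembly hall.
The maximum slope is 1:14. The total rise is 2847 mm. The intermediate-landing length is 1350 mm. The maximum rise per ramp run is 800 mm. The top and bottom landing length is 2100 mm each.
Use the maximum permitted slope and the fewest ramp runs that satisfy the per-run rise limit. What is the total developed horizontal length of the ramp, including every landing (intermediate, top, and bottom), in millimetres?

48108 mm

⌈2847/800⌉ = 4 ramp runs. That means 3 intermediate landings.
Ramp run (horizontal) at 1:14: 2847 × 14 = 39858 mm.
Intermediate landings: 3 × 1350 = 4050 mm.
Top and bottom landings: 2 × 2100 = 4200 mm.
Total = 39858 + 4050 + 4200 = 48108 mm.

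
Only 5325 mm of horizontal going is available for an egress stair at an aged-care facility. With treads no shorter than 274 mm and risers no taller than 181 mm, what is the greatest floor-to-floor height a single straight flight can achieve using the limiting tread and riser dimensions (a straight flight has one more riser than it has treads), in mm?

3620 mm

Treads that fit: ⌊5325 / 274⌋ = 19.
Risers = treads + 1 = 20.
Maximum height = 20 × 181 = 3620 mm.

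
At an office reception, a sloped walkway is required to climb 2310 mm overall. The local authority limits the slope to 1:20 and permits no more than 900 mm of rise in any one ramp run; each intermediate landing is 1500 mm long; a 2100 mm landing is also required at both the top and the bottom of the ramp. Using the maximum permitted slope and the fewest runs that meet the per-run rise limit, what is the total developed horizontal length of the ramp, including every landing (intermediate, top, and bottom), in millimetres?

2310 / 900 = 2.567 → round up to 3 ramp runs. That means 2 intermediate landings.
Ramp run (horizontal) at 1:20: 2310 × 20 = 46200 mm.
Intermediate landings: 2 × 1500 = 3000 mm.
Top and bottom landings: 2 × 2100 = 4200 mm.
Total = 46200 + 3000 + 4200 = 53400 mm.

53400 mm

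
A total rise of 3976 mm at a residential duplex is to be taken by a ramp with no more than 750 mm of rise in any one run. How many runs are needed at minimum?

3976 / 750 = 5.30, so 6 ramp runs are needed.

6 runs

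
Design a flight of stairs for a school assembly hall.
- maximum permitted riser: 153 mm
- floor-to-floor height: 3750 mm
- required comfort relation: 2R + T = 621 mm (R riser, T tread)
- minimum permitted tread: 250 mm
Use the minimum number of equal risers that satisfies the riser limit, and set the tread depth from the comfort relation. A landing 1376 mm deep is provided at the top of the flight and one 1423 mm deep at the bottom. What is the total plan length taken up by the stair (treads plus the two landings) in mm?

3750 / 153 = 24.510 → round up to 25 risers.
Each riser is 3750/25 = 150 mm (≤ 153 mm).
Tread T = 621 − 2 × 150 = 321 mm (≥ 250 mm).
Going = (25 − 1) × 321 = 7704 mm.
Add landings: 7704 + 1376 + 1423 = 10503 mm.

10503 mm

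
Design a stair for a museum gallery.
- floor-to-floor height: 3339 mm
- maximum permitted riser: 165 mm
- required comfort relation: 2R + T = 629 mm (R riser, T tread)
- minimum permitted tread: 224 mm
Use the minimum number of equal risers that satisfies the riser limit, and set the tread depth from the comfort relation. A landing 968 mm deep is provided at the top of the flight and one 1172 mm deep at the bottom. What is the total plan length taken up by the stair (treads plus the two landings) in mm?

8360 mm

3339 / 165 = 20.236 → round up to 21 risers.
Riser R = 3339 / 21 = 159 mm, within the 165 mm limit.
From 2R + T = 629: T = 629 − 318 = 311 mm.
Treads = 21 − 1 = 20; going = 20 × 311 = 6220 mm.
Enclosure = 6220 + 968 + 1172 = 8360 mm.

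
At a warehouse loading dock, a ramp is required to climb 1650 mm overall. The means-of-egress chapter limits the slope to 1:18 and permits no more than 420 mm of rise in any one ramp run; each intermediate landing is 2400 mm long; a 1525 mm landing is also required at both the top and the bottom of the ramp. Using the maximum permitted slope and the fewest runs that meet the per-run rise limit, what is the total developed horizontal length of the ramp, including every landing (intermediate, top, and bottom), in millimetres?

1650 / 420 = 3.93, so 4 ramp runs are needed. That means 3 intermediate landings.
Horizontal run for 1650 mm of rise at 1:18 is 1650 × 18 = 29700 mm.
3 intermediate landings contribute 3 × 2400 = 7200 mm.
Top and bottom landings: 2 × 1525 = 3050 mm.
Total = 29700 + 7200 + 3050 = 39950 mm.

39950 mm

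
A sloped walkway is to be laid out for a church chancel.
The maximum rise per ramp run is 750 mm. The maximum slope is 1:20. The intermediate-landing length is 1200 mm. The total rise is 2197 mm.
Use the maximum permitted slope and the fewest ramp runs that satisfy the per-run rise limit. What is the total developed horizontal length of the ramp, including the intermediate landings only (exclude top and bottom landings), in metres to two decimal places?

2197 / 750 = 2.93, so 3 ramp runs are needed. That means 2 intermediate landings.
Horizontal run for 2197 mm of rise at 1:20 is 2197 × 20 = 43940 mm.
2 intermediate landings contribute 2 × 1200 = 2400 mm.
Developed length = 43940 + 2400 = 46340 mm.
= 46.34 m.

46.34 m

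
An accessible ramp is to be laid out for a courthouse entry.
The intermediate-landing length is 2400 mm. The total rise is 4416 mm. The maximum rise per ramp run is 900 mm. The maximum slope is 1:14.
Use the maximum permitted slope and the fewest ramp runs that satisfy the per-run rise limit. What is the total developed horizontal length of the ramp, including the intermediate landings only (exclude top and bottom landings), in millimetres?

4416 / 900 = 4.907 → round up to 5 ramp runs. That means 4 intermediate landings.
Horizontal run for 4416 mm of rise at 1:14 is 4416 × 14 = 61824 mm.
4 intermediate landings contribute 4 × 2400 = 9600 mm.
Total developed length = 61824 + 9600 = 71424 mm.

71424 mm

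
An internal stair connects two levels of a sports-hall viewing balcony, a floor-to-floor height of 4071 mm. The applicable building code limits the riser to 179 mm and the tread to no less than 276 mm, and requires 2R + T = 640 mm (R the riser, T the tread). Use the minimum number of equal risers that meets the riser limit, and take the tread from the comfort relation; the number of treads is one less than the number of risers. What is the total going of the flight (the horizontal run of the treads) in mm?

6292 mm

4071 / 179 = 22.743 → round up to 23 risers.
Each riser is 4071/23 = 177 mm (≤ 179 mm).
Tread T = 640 − 2 × 177 = 286 mm (≥ 276 mm).
Going = (23 − 1) × 286 = 6292 mm.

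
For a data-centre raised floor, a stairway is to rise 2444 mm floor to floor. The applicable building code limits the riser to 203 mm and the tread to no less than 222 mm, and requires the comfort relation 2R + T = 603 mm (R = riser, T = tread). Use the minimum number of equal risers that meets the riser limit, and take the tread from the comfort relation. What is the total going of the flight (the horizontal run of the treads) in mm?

2724 mm

2444 / 203 = 12.04, so 13 risers are needed.
Each riser is 2444/13 = 188 mm (≤ 203 mm).
From 2R + T = 603: T = 603 − 376 = 227 mm.
13 risers give 12 treads; going = 12 × 227 = 2724 mm.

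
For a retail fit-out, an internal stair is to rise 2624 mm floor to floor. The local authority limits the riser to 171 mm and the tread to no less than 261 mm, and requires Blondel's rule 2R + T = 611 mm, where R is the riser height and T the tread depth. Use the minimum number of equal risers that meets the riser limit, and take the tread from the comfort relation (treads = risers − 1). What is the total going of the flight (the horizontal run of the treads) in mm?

At most 171 each: 2624/171 = 15.35, giving 16 risers.
Riser R = 2624 / 16 = 164 mm, within the 171 mm limit.
T = 611 − 2·164 = 283 mm, which satisfies the 261 mm minimum.
Going = (16 − 1) × 283 = 4245 mm.

4245 mm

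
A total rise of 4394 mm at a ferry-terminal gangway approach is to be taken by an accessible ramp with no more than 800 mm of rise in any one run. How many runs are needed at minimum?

6 runs

4394 / 800 = 5.492 → round up to 6 ramp runs.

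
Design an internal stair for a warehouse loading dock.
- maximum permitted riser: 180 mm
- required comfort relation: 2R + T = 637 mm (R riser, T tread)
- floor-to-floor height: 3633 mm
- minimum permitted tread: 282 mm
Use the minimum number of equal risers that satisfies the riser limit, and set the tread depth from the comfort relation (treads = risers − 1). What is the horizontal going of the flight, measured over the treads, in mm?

5820 mm

3633 / 180 = 20.183 → round up to 21 risers.
R = 3633 ÷ 21 = 173 mm.
T = 637 − 2·173 = 291 mm, which satisfies the 282 mm minimum.
Going = (21 − 1) × 291 = 5820 mm.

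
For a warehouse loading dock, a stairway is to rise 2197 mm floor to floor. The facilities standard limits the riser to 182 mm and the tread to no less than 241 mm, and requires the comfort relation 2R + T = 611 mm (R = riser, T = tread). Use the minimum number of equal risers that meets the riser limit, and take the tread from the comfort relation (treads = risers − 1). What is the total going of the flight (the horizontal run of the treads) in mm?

2197 / 182 = 12.071 → round up to 13 risers.
R = 2197 ÷ 13 = 169 mm.
T = 611 − 2·169 = 273 mm, which satisfies the 241 mm minimum.
Going = (13 − 1) × 273 = 3276 mm.

3276 mm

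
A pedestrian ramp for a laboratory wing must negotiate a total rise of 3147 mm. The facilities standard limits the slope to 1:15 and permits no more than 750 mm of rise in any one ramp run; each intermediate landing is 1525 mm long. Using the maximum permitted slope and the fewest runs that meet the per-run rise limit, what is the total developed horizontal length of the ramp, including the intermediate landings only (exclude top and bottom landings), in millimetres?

53305 mm

⌈3147/750⌉ = 5 ramp runs. That means 4 intermediate landings.
Ramp run (horizontal) at 1:15: 3147 × 15 = 47205 mm.
Intermediate landings: 4 × 1525 = 6100 mm.
Total developed length = 47205 + 6100 = 53305 mm.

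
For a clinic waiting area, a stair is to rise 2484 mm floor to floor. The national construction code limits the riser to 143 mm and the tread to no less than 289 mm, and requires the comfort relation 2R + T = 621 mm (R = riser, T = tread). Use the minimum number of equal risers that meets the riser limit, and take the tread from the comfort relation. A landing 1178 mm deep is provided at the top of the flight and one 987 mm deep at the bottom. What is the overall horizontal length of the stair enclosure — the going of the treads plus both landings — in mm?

2484 / 143 = 17.371 → round up to 18 risers.
Each riser is 2484/18 = 138 mm (≤ 143 mm).
T = 621 − 2·138 = 345 mm, which satisfies the 289 mm minimum.
Treads = 18 − 1 = 17; going = 17 × 345 = 5865 mm.
Enclosure = 5865 + 1178 + 987 = 8030 mm.

8030 mm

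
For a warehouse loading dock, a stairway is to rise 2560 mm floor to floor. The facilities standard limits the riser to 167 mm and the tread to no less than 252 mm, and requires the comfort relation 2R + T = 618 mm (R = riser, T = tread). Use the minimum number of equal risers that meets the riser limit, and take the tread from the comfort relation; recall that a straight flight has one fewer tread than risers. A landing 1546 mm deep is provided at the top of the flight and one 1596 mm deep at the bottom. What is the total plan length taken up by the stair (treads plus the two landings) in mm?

7612 mm

⌈2560/167⌉ = 16 risers.
Riser R = 2560 / 16 = 160 mm, within the 167 mm limit.
From 2R + T = 618: T = 618 − 320 = 298 mm.
Going = (16 − 1) × 298 = 4470 mm.
Enclosure = 4470 + 1546 + 1596 = 7612 mm.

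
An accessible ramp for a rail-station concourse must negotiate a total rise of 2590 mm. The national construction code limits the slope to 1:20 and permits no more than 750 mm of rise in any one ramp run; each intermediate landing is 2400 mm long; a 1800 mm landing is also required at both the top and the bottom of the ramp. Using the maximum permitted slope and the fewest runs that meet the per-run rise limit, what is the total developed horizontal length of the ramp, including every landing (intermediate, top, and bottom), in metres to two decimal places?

62.60 m

At most 750 each: 2590/750 = 3.45, giving 4 ramp runs. That means 3 intermediate landings.
Ramp run (horizontal) at 1:20: 2590 × 20 = 51800 mm.
Intermediate landings: 3 × 2400 = 7200 mm.
Top and bottom landings: 2 × 1800 = 3600 mm.
Total = 51800 + 7200 + 3600 = 62600 mm.
= 62.60 m.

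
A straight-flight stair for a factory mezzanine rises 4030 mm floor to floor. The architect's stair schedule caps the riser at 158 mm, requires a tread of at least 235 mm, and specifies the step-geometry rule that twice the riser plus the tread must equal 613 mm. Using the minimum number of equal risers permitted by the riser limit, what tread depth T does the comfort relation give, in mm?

4030 / 158 = 25.51, so 26 risers are needed.
Each riser is 4030/26 = 155 mm (≤ 158 mm).
Tread T = 613 − 2 × 155 = 303 mm (≥ 235 mm).

303 mm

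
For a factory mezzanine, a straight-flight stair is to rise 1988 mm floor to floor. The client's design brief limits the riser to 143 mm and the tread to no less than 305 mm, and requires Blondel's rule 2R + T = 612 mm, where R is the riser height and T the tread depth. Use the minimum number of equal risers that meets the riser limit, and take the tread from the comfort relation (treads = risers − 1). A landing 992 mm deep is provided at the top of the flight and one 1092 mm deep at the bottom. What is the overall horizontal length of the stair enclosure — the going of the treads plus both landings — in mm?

6348 mm

1988 / 143 = 13.902 → round up to 14 risers.
R = 1988 ÷ 14 = 142 mm.
Tread T = 612 − 2 × 142 = 328 mm (≥ 305 mm).
Treads = 14 − 1 = 13; going = 13 × 328 = 4264 mm.
Add landings: 4264 + 992 + 1092 = 6348 mm.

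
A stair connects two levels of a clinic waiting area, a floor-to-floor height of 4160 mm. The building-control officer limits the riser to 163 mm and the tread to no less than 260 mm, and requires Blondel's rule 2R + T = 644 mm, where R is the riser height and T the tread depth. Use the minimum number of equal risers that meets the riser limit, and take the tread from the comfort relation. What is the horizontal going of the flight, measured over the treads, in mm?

8100 mm

⌈4160/163⌉ = 26 risers.
R = 4160 ÷ 26 = 160 mm.
T = 644 − 2·160 = 324 mm, which satisfies the 260 mm minimum.
Treads = 26 − 1 = 25; going = 25 × 324 = 8100 mm.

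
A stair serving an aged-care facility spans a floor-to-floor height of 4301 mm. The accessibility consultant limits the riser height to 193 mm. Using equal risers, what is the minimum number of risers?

23 risers

4301 / 193 = 22.28, so 23 risers are needed.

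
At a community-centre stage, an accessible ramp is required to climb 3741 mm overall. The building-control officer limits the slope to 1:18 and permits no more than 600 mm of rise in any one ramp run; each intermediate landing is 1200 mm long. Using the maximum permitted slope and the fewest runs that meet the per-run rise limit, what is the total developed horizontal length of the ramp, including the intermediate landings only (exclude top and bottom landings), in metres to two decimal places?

74.54 m

3741 / 600 = 6.235 → round up to 7 ramp runs. That means 6 intermediate landings.
Horizontal run for 3741 mm of rise at 1:18 is 3741 × 18 = 67338 mm.
6 intermediate landings contribute 6 × 1200 = 7200 mm.
Total developed length = 67338 + 7200 = 74538 mm.
= 74.54 m.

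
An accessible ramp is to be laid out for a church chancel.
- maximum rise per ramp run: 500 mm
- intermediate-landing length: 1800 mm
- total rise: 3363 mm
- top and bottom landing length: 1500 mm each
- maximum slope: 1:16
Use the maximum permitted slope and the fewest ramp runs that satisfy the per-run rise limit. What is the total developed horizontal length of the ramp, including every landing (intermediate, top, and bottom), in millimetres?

67608 mm

3363 / 500 = 6.73, so 7 ramp runs are needed. That means 6 intermediate landings.
Ramp run (horizontal) at 1:16: 3363 × 16 = 53808 mm.
6 intermediate landings contribute 6 × 1800 = 10800 mm.
Top and bottom landings: 2 × 1500 = 3000 mm.
Total = 53808 + 10800 + 3000 = 67608 mm.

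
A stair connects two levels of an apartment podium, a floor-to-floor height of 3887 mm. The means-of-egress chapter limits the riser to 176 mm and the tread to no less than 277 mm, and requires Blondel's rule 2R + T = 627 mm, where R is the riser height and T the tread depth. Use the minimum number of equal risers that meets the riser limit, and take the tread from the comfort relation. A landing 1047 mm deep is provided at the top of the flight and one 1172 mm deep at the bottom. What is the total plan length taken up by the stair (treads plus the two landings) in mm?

At most 176 each: 3887/176 = 22.09, giving 23 risers.
R = 3887 ÷ 23 = 169 mm.
From 2R + T = 627: T = 627 − 338 = 289 mm.
Treads = 23 − 1 = 22; going = 22 × 289 = 6358 mm.
Add landings: 6358 + 1047 + 1172 = 8577 mm.

8577 mm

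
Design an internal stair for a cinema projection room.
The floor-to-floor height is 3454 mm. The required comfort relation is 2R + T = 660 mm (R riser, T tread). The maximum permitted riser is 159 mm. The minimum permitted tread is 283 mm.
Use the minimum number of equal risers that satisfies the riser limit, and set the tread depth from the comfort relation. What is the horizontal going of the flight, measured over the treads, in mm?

7266 mm

3454 / 159 = 21.72, so 22 risers are needed.
R = 3454 ÷ 22 = 157 mm.
T = 660 − 2·157 = 346 mm, which satisfies the 283 mm minimum.
Going = (22 − 1) × 346 = 7266 mm.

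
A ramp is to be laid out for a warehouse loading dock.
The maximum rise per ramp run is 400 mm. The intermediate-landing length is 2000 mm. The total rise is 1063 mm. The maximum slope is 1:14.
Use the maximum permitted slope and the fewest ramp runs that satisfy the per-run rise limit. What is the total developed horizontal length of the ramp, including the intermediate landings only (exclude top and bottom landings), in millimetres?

⌈1063/400⌉ = 3 ramp runs. That means 2 intermediate landings.
Ramp run (horizontal) at 1:14: 1063 × 14 = 14882 mm.
Intermediate landings: 2 × 2000 = 4000 mm.
Total developed length = 14882 + 4000 = 18882 mm.

18882 mm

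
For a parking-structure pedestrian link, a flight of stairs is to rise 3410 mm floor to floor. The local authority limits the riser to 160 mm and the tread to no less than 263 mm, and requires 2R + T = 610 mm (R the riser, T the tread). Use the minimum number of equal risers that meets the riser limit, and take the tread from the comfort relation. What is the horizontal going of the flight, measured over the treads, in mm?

⌈3410/160⌉ = 22 risers.
R = 3410 ÷ 22 = 155 mm.
T = 610 − 2·155 = 300 mm, which satisfies the 263 mm minimum.
22 risers give 21 treads; going = 21 × 300 = 6300 mm.

6300 mm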